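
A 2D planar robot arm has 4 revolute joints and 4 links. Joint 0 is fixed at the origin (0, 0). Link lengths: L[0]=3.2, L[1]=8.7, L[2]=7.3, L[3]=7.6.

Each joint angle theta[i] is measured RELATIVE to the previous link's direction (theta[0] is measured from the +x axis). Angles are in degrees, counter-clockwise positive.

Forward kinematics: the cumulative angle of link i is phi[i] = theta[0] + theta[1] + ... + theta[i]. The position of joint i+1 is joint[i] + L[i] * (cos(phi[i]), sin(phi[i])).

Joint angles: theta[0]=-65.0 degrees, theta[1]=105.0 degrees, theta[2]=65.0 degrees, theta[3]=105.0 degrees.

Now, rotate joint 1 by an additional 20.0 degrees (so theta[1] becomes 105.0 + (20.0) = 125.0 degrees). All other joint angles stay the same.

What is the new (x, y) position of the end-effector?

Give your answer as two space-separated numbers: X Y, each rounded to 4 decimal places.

Answer: -3.3699 4.7921

Derivation:
joint[0] = (0.0000, 0.0000)  (base)
link 0: phi[0] = -65 = -65 deg
  cos(-65 deg) = 0.4226, sin(-65 deg) = -0.9063
  joint[1] = (0.0000, 0.0000) + 3.2 * (0.4226, -0.9063) = (0.0000 + 1.3524, 0.0000 + -2.9002) = (1.3524, -2.9002)
link 1: phi[1] = -65 + 125 = 60 deg
  cos(60 deg) = 0.5000, sin(60 deg) = 0.8660
  joint[2] = (1.3524, -2.9002) + 8.7 * (0.5000, 0.8660) = (1.3524 + 4.3500, -2.9002 + 7.5344) = (5.7024, 4.6342)
link 2: phi[2] = -65 + 125 + 65 = 125 deg
  cos(125 deg) = -0.5736, sin(125 deg) = 0.8192
  joint[3] = (5.7024, 4.6342) + 7.3 * (-0.5736, 0.8192) = (5.7024 + -4.1871, 4.6342 + 5.9798) = (1.5153, 10.6140)
link 3: phi[3] = -65 + 125 + 65 + 105 = 230 deg
  cos(230 deg) = -0.6428, sin(230 deg) = -0.7660
  joint[4] = (1.5153, 10.6140) + 7.6 * (-0.6428, -0.7660) = (1.5153 + -4.8852, 10.6140 + -5.8219) = (-3.3699, 4.7921)
End effector: (-3.3699, 4.7921)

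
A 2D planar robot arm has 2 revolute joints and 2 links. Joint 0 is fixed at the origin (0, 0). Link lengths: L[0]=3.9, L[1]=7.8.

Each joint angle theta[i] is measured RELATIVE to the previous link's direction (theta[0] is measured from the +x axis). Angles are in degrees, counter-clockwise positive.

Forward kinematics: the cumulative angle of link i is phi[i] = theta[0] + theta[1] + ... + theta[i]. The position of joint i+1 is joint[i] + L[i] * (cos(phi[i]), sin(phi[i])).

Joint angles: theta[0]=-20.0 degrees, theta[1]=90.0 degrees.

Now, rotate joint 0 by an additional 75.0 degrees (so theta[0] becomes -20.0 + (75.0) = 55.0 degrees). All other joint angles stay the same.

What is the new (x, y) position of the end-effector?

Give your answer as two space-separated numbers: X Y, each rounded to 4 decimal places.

joint[0] = (0.0000, 0.0000)  (base)
link 0: phi[0] = 55 = 55 deg
  cos(55 deg) = 0.5736, sin(55 deg) = 0.8192
  joint[1] = (0.0000, 0.0000) + 3.9 * (0.5736, 0.8192) = (0.0000 + 2.2369, 0.0000 + 3.1947) = (2.2369, 3.1947)
link 1: phi[1] = 55 + 90 = 145 deg
  cos(145 deg) = -0.8192, sin(145 deg) = 0.5736
  joint[2] = (2.2369, 3.1947) + 7.8 * (-0.8192, 0.5736) = (2.2369 + -6.3894, 3.1947 + 4.4739) = (-4.1524, 7.6686)
End effector: (-4.1524, 7.6686)

Answer: -4.1524 7.6686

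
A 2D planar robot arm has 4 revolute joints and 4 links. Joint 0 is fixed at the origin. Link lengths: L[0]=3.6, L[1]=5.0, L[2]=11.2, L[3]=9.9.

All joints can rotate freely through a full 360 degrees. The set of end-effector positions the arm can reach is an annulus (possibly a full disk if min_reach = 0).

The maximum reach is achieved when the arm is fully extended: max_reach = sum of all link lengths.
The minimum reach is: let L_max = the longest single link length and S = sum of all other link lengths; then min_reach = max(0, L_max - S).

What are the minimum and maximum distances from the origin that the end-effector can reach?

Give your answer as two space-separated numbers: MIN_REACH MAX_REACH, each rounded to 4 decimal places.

Answer: 0.0000 29.7000

Derivation:
Link lengths: [3.6, 5.0, 11.2, 9.9]
max_reach = 3.6 + 5 + 11.2 + 9.9 = 29.7
L_max = max([3.6, 5.0, 11.2, 9.9]) = 11.2
S (sum of others) = 29.7 - 11.2 = 18.5
min_reach = max(0, 11.2 - 18.5) = max(0, -7.3) = 0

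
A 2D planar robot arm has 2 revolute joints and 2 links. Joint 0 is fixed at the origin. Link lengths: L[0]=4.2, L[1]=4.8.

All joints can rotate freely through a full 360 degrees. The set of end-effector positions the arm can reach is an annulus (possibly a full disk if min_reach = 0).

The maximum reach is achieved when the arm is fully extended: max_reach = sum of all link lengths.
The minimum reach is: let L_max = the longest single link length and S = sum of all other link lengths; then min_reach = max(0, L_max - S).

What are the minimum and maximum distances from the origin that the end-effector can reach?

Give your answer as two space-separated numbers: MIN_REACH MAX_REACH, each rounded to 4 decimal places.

Link lengths: [4.2, 4.8]
max_reach = 4.2 + 4.8 = 9
L_max = max([4.2, 4.8]) = 4.8
S (sum of others) = 9 - 4.8 = 4.2
min_reach = max(0, 4.8 - 4.2) = max(0, 0.6) = 0.6

Answer: 0.6000 9.0000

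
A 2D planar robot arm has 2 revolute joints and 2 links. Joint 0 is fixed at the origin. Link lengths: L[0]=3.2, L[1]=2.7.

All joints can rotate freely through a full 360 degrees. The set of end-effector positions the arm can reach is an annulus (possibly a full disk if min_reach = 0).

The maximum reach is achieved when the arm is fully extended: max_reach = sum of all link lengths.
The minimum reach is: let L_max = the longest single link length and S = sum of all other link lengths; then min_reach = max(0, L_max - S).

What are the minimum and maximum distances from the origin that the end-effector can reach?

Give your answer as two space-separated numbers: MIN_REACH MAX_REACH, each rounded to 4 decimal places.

Answer: 0.5000 5.9000

Derivation:
Link lengths: [3.2, 2.7]
max_reach = 3.2 + 2.7 = 5.9
L_max = max([3.2, 2.7]) = 3.2
S (sum of others) = 5.9 - 3.2 = 2.7
min_reach = max(0, 3.2 - 2.7) = max(0, 0.5) = 0.5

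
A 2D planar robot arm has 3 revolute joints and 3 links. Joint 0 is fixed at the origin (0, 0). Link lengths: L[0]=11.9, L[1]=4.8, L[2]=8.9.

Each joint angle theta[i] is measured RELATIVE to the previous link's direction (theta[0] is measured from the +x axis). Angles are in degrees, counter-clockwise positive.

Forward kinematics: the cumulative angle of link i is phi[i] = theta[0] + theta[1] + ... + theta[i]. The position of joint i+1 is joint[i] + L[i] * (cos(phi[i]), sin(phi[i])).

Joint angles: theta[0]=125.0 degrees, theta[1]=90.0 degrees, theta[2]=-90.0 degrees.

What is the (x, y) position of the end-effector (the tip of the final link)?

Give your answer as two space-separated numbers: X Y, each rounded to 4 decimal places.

joint[0] = (0.0000, 0.0000)  (base)
link 0: phi[0] = 125 = 125 deg
  cos(125 deg) = -0.5736, sin(125 deg) = 0.8192
  joint[1] = (0.0000, 0.0000) + 11.9 * (-0.5736, 0.8192) = (0.0000 + -6.8256, 0.0000 + 9.7479) = (-6.8256, 9.7479)
link 1: phi[1] = 125 + 90 = 215 deg
  cos(215 deg) = -0.8192, sin(215 deg) = -0.5736
  joint[2] = (-6.8256, 9.7479) + 4.8 * (-0.8192, -0.5736) = (-6.8256 + -3.9319, 9.7479 + -2.7532) = (-10.7575, 6.9947)
link 2: phi[2] = 125 + 90 + -90 = 125 deg
  cos(125 deg) = -0.5736, sin(125 deg) = 0.8192
  joint[3] = (-10.7575, 6.9947) + 8.9 * (-0.5736, 0.8192) = (-10.7575 + -5.1048, 6.9947 + 7.2905) = (-15.8623, 14.2852)
End effector: (-15.8623, 14.2852)

Answer: -15.8623 14.2852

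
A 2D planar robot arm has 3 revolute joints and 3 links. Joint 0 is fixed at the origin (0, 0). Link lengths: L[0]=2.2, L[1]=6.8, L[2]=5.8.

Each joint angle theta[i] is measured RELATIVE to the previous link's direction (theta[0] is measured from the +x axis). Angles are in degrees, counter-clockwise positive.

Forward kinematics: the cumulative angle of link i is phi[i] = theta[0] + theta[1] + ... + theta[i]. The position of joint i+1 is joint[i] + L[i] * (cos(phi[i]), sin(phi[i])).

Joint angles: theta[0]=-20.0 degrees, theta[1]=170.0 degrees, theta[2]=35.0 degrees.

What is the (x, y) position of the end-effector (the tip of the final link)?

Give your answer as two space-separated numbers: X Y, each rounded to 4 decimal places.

joint[0] = (0.0000, 0.0000)  (base)
link 0: phi[0] = -20 = -20 deg
  cos(-20 deg) = 0.9397, sin(-20 deg) = -0.3420
  joint[1] = (0.0000, 0.0000) + 2.2 * (0.9397, -0.3420) = (0.0000 + 2.0673, 0.0000 + -0.7524) = (2.0673, -0.7524)
link 1: phi[1] = -20 + 170 = 150 deg
  cos(150 deg) = -0.8660, sin(150 deg) = 0.5000
  joint[2] = (2.0673, -0.7524) + 6.8 * (-0.8660, 0.5000) = (2.0673 + -5.8890, -0.7524 + 3.4000) = (-3.8216, 2.6476)
link 2: phi[2] = -20 + 170 + 35 = 185 deg
  cos(185 deg) = -0.9962, sin(185 deg) = -0.0872
  joint[3] = (-3.8216, 2.6476) + 5.8 * (-0.9962, -0.0872) = (-3.8216 + -5.7779, 2.6476 + -0.5055) = (-9.5996, 2.1421)
End effector: (-9.5996, 2.1421)

Answer: -9.5996 2.1421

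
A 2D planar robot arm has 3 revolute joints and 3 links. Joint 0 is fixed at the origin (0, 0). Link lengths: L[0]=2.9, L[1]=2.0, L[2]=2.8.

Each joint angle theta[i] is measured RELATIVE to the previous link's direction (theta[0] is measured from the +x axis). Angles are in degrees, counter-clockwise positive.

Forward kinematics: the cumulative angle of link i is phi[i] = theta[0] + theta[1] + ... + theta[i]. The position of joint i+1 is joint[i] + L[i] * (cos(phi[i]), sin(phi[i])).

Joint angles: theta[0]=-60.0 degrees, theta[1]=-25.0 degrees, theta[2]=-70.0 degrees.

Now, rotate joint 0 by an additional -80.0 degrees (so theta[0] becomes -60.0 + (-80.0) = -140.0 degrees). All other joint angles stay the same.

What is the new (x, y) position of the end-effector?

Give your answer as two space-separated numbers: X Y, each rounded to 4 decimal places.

Answer: -5.7594 -0.0881

Derivation:
joint[0] = (0.0000, 0.0000)  (base)
link 0: phi[0] = -140 = -140 deg
  cos(-140 deg) = -0.7660, sin(-140 deg) = -0.6428
  joint[1] = (0.0000, 0.0000) + 2.9 * (-0.7660, -0.6428) = (0.0000 + -2.2215, 0.0000 + -1.8641) = (-2.2215, -1.8641)
link 1: phi[1] = -140 + -25 = -165 deg
  cos(-165 deg) = -0.9659, sin(-165 deg) = -0.2588
  joint[2] = (-2.2215, -1.8641) + 2 * (-0.9659, -0.2588) = (-2.2215 + -1.9319, -1.8641 + -0.5176) = (-4.1534, -2.3817)
link 2: phi[2] = -140 + -25 + -70 = -235 deg
  cos(-235 deg) = -0.5736, sin(-235 deg) = 0.8192
  joint[3] = (-4.1534, -2.3817) + 2.8 * (-0.5736, 0.8192) = (-4.1534 + -1.6060, -2.3817 + 2.2936) = (-5.7594, -0.0881)
End effector: (-5.7594, -0.0881)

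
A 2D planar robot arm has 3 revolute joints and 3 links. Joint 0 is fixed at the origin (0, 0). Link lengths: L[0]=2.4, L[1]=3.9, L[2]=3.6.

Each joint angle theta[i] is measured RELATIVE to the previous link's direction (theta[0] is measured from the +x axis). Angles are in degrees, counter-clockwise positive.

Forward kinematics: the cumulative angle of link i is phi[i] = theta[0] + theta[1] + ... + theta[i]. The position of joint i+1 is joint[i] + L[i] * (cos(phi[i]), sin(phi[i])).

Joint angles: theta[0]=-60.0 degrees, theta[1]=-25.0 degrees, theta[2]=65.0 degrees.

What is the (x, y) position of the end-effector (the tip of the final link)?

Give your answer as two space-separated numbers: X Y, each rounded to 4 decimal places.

Answer: 4.9228 -7.1949

Derivation:
joint[0] = (0.0000, 0.0000)  (base)
link 0: phi[0] = -60 = -60 deg
  cos(-60 deg) = 0.5000, sin(-60 deg) = -0.8660
  joint[1] = (0.0000, 0.0000) + 2.4 * (0.5000, -0.8660) = (0.0000 + 1.2000, 0.0000 + -2.0785) = (1.2000, -2.0785)
link 1: phi[1] = -60 + -25 = -85 deg
  cos(-85 deg) = 0.0872, sin(-85 deg) = -0.9962
  joint[2] = (1.2000, -2.0785) + 3.9 * (0.0872, -0.9962) = (1.2000 + 0.3399, -2.0785 + -3.8852) = (1.5399, -5.9636)
link 2: phi[2] = -60 + -25 + 65 = -20 deg
  cos(-20 deg) = 0.9397, sin(-20 deg) = -0.3420
  joint[3] = (1.5399, -5.9636) + 3.6 * (0.9397, -0.3420) = (1.5399 + 3.3829, -5.9636 + -1.2313) = (4.9228, -7.1949)
End effector: (4.9228, -7.1949)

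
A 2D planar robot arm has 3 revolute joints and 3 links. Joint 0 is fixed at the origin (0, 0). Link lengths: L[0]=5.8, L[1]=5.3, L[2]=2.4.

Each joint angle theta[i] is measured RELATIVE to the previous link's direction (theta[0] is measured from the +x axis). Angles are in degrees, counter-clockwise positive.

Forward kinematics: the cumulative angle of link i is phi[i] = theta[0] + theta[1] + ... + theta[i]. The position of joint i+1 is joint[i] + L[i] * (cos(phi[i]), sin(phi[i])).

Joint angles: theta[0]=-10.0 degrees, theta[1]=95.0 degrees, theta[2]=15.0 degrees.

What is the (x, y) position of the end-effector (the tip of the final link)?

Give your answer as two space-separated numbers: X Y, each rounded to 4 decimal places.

Answer: 5.7571 6.6362

Derivation:
joint[0] = (0.0000, 0.0000)  (base)
link 0: phi[0] = -10 = -10 deg
  cos(-10 deg) = 0.9848, sin(-10 deg) = -0.1736
  joint[1] = (0.0000, 0.0000) + 5.8 * (0.9848, -0.1736) = (0.0000 + 5.7119, 0.0000 + -1.0072) = (5.7119, -1.0072)
link 1: phi[1] = -10 + 95 = 85 deg
  cos(85 deg) = 0.0872, sin(85 deg) = 0.9962
  joint[2] = (5.7119, -1.0072) + 5.3 * (0.0872, 0.9962) = (5.7119 + 0.4619, -1.0072 + 5.2798) = (6.1738, 4.2727)
link 2: phi[2] = -10 + 95 + 15 = 100 deg
  cos(100 deg) = -0.1736, sin(100 deg) = 0.9848
  joint[3] = (6.1738, 4.2727) + 2.4 * (-0.1736, 0.9848) = (6.1738 + -0.4168, 4.2727 + 2.3635) = (5.7571, 6.6362)
End effector: (5.7571, 6.6362)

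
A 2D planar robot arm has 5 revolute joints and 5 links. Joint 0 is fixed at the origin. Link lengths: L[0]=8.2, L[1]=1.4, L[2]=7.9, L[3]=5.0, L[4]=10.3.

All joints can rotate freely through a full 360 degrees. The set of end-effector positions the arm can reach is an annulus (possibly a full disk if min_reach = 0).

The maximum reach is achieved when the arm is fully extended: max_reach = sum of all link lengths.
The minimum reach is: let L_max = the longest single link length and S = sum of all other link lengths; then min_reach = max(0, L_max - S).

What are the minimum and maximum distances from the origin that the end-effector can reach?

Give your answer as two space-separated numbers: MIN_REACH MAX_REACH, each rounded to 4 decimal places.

Link lengths: [8.2, 1.4, 7.9, 5.0, 10.3]
max_reach = 8.2 + 1.4 + 7.9 + 5 + 10.3 = 32.8
L_max = max([8.2, 1.4, 7.9, 5.0, 10.3]) = 10.3
S (sum of others) = 32.8 - 10.3 = 22.5
min_reach = max(0, 10.3 - 22.5) = max(0, -12.2) = 0

Answer: 0.0000 32.8000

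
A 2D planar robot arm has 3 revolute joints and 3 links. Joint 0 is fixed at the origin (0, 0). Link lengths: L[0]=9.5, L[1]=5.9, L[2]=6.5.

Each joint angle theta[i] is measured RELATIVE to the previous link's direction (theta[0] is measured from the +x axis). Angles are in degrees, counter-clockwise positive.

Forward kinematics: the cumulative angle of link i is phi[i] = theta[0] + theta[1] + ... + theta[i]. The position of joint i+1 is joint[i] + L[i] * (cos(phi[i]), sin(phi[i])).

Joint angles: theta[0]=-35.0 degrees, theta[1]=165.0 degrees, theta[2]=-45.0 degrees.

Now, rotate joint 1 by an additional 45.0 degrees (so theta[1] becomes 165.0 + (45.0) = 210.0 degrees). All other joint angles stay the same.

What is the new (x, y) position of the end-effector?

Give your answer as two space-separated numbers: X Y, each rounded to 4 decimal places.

joint[0] = (0.0000, 0.0000)  (base)
link 0: phi[0] = -35 = -35 deg
  cos(-35 deg) = 0.8192, sin(-35 deg) = -0.5736
  joint[1] = (0.0000, 0.0000) + 9.5 * (0.8192, -0.5736) = (0.0000 + 7.7819, 0.0000 + -5.4490) = (7.7819, -5.4490)
link 1: phi[1] = -35 + 210 = 175 deg
  cos(175 deg) = -0.9962, sin(175 deg) = 0.0872
  joint[2] = (7.7819, -5.4490) + 5.9 * (-0.9962, 0.0872) = (7.7819 + -5.8775, -5.4490 + 0.5142) = (1.9044, -4.9348)
link 2: phi[2] = -35 + 210 + -45 = 130 deg
  cos(130 deg) = -0.6428, sin(130 deg) = 0.7660
  joint[3] = (1.9044, -4.9348) + 6.5 * (-0.6428, 0.7660) = (1.9044 + -4.1781, -4.9348 + 4.9793) = (-2.2737, 0.0445)
End effector: (-2.2737, 0.0445)

Answer: -2.2737 0.0445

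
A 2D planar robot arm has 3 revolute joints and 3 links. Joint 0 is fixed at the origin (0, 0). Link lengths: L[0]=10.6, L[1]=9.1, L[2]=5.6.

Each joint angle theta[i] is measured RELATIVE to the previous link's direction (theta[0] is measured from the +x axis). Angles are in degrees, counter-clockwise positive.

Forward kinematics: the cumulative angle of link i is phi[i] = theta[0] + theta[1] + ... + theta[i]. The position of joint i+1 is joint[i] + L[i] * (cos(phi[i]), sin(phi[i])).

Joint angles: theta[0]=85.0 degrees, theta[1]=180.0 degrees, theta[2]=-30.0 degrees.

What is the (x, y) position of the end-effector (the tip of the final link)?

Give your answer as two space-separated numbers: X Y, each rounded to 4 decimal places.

joint[0] = (0.0000, 0.0000)  (base)
link 0: phi[0] = 85 = 85 deg
  cos(85 deg) = 0.0872, sin(85 deg) = 0.9962
  joint[1] = (0.0000, 0.0000) + 10.6 * (0.0872, 0.9962) = (0.0000 + 0.9239, 0.0000 + 10.5597) = (0.9239, 10.5597)
link 1: phi[1] = 85 + 180 = 265 deg
  cos(265 deg) = -0.0872, sin(265 deg) = -0.9962
  joint[2] = (0.9239, 10.5597) + 9.1 * (-0.0872, -0.9962) = (0.9239 + -0.7931, 10.5597 + -9.0654) = (0.1307, 1.4943)
link 2: phi[2] = 85 + 180 + -30 = 235 deg
  cos(235 deg) = -0.5736, sin(235 deg) = -0.8192
  joint[3] = (0.1307, 1.4943) + 5.6 * (-0.5736, -0.8192) = (0.1307 + -3.2120, 1.4943 + -4.5873) = (-3.0813, -3.0930)
End effector: (-3.0813, -3.0930)

Answer: -3.0813 -3.0930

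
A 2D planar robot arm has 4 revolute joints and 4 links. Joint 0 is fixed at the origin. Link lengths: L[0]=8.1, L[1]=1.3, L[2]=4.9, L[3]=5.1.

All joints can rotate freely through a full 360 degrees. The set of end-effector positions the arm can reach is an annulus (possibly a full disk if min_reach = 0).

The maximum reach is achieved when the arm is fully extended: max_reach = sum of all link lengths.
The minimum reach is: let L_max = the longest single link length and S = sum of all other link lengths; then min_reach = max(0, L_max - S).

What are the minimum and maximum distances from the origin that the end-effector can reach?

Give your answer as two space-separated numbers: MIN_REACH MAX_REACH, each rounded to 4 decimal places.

Answer: 0.0000 19.4000

Derivation:
Link lengths: [8.1, 1.3, 4.9, 5.1]
max_reach = 8.1 + 1.3 + 4.9 + 5.1 = 19.4
L_max = max([8.1, 1.3, 4.9, 5.1]) = 8.1
S (sum of others) = 19.4 - 8.1 = 11.3
min_reach = max(0, 8.1 - 11.3) = max(0, -3.2) = 0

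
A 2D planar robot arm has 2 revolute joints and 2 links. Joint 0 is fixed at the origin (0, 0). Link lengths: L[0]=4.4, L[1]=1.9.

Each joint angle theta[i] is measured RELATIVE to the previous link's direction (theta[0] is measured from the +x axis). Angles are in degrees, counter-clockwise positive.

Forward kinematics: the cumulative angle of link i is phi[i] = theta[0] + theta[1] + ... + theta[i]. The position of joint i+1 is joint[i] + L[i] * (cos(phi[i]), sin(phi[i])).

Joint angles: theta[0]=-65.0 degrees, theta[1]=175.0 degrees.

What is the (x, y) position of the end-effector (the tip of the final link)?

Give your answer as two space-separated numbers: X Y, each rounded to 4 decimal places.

joint[0] = (0.0000, 0.0000)  (base)
link 0: phi[0] = -65 = -65 deg
  cos(-65 deg) = 0.4226, sin(-65 deg) = -0.9063
  joint[1] = (0.0000, 0.0000) + 4.4 * (0.4226, -0.9063) = (0.0000 + 1.8595, 0.0000 + -3.9878) = (1.8595, -3.9878)
link 1: phi[1] = -65 + 175 = 110 deg
  cos(110 deg) = -0.3420, sin(110 deg) = 0.9397
  joint[2] = (1.8595, -3.9878) + 1.9 * (-0.3420, 0.9397) = (1.8595 + -0.6498, -3.9878 + 1.7854) = (1.2097, -2.2023)
End effector: (1.2097, -2.2023)

Answer: 1.2097 -2.2023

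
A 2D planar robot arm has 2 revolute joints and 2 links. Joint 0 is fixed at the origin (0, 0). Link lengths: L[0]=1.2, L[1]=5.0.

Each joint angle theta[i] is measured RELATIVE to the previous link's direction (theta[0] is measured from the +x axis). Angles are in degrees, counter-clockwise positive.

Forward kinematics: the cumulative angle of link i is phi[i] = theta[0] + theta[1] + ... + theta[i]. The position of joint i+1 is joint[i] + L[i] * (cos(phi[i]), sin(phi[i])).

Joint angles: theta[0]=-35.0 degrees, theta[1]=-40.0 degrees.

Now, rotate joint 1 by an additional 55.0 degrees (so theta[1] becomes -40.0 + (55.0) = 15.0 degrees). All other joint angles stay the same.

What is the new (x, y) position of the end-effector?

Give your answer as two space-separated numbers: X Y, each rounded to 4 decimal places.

joint[0] = (0.0000, 0.0000)  (base)
link 0: phi[0] = -35 = -35 deg
  cos(-35 deg) = 0.8192, sin(-35 deg) = -0.5736
  joint[1] = (0.0000, 0.0000) + 1.2 * (0.8192, -0.5736) = (0.0000 + 0.9830, 0.0000 + -0.6883) = (0.9830, -0.6883)
link 1: phi[1] = -35 + 15 = -20 deg
  cos(-20 deg) = 0.9397, sin(-20 deg) = -0.3420
  joint[2] = (0.9830, -0.6883) + 5 * (0.9397, -0.3420) = (0.9830 + 4.6985, -0.6883 + -1.7101) = (5.6814, -2.3984)
End effector: (5.6814, -2.3984)

Answer: 5.6814 -2.3984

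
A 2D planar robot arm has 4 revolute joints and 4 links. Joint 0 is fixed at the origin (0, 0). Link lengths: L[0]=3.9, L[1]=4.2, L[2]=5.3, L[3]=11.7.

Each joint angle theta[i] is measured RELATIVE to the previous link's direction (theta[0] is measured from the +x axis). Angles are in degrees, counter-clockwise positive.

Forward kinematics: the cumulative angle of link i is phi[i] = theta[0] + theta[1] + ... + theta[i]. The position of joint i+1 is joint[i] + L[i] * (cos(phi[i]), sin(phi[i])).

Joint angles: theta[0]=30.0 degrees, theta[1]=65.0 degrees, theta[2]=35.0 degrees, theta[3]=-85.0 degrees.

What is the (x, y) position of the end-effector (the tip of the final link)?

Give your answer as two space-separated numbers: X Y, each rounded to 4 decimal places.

joint[0] = (0.0000, 0.0000)  (base)
link 0: phi[0] = 30 = 30 deg
  cos(30 deg) = 0.8660, sin(30 deg) = 0.5000
  joint[1] = (0.0000, 0.0000) + 3.9 * (0.8660, 0.5000) = (0.0000 + 3.3775, 0.0000 + 1.9500) = (3.3775, 1.9500)
link 1: phi[1] = 30 + 65 = 95 deg
  cos(95 deg) = -0.0872, sin(95 deg) = 0.9962
  joint[2] = (3.3775, 1.9500) + 4.2 * (-0.0872, 0.9962) = (3.3775 + -0.3661, 1.9500 + 4.1840) = (3.0114, 6.1340)
link 2: phi[2] = 30 + 65 + 35 = 130 deg
  cos(130 deg) = -0.6428, sin(130 deg) = 0.7660
  joint[3] = (3.0114, 6.1340) + 5.3 * (-0.6428, 0.7660) = (3.0114 + -3.4068, 6.1340 + 4.0600) = (-0.3953, 10.1941)
link 3: phi[3] = 30 + 65 + 35 + -85 = 45 deg
  cos(45 deg) = 0.7071, sin(45 deg) = 0.7071
  joint[4] = (-0.3953, 10.1941) + 11.7 * (0.7071, 0.7071) = (-0.3953 + 8.2731, 10.1941 + 8.2731) = (7.8778, 18.4672)
End effector: (7.8778, 18.4672)

Answer: 7.8778 18.4672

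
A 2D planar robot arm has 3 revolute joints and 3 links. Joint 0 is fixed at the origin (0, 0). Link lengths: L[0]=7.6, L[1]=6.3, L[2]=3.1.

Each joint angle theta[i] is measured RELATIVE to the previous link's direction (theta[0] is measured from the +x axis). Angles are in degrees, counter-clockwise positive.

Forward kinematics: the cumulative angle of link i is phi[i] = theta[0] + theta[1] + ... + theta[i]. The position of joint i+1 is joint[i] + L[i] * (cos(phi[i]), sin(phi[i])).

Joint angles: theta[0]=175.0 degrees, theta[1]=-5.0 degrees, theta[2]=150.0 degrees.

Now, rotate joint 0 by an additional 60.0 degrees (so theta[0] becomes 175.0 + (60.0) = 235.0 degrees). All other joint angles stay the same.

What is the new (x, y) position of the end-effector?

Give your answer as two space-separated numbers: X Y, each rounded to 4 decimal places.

Answer: -5.4957 -9.9914

Derivation:
joint[0] = (0.0000, 0.0000)  (base)
link 0: phi[0] = 235 = 235 deg
  cos(235 deg) = -0.5736, sin(235 deg) = -0.8192
  joint[1] = (0.0000, 0.0000) + 7.6 * (-0.5736, -0.8192) = (0.0000 + -4.3592, 0.0000 + -6.2256) = (-4.3592, -6.2256)
link 1: phi[1] = 235 + -5 = 230 deg
  cos(230 deg) = -0.6428, sin(230 deg) = -0.7660
  joint[2] = (-4.3592, -6.2256) + 6.3 * (-0.6428, -0.7660) = (-4.3592 + -4.0496, -6.2256 + -4.8261) = (-8.4087, -11.0516)
link 2: phi[2] = 235 + -5 + 150 = 380 deg
  cos(380 deg) = 0.9397, sin(380 deg) = 0.3420
  joint[3] = (-8.4087, -11.0516) + 3.1 * (0.9397, 0.3420) = (-8.4087 + 2.9130, -11.0516 + 1.0603) = (-5.4957, -9.9914)
End effector: (-5.4957, -9.9914)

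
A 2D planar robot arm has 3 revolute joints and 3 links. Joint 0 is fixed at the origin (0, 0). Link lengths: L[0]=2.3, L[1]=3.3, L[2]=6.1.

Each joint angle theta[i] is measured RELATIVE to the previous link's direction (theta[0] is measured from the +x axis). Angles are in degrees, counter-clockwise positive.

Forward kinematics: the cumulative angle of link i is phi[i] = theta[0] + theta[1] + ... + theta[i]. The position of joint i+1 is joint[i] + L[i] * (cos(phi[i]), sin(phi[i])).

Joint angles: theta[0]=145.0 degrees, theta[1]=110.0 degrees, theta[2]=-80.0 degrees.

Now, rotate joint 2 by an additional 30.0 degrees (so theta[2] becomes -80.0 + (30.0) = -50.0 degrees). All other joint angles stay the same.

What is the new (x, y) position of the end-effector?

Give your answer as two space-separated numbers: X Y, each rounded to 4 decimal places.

joint[0] = (0.0000, 0.0000)  (base)
link 0: phi[0] = 145 = 145 deg
  cos(145 deg) = -0.8192, sin(145 deg) = 0.5736
  joint[1] = (0.0000, 0.0000) + 2.3 * (-0.8192, 0.5736) = (0.0000 + -1.8840, 0.0000 + 1.3192) = (-1.8840, 1.3192)
link 1: phi[1] = 145 + 110 = 255 deg
  cos(255 deg) = -0.2588, sin(255 deg) = -0.9659
  joint[2] = (-1.8840, 1.3192) + 3.3 * (-0.2588, -0.9659) = (-1.8840 + -0.8541, 1.3192 + -3.1876) = (-2.7382, -1.8683)
link 2: phi[2] = 145 + 110 + -50 = 205 deg
  cos(205 deg) = -0.9063, sin(205 deg) = -0.4226
  joint[3] = (-2.7382, -1.8683) + 6.1 * (-0.9063, -0.4226) = (-2.7382 + -5.5285, -1.8683 + -2.5780) = (-8.2666, -4.4463)
End effector: (-8.2666, -4.4463)

Answer: -8.2666 -4.4463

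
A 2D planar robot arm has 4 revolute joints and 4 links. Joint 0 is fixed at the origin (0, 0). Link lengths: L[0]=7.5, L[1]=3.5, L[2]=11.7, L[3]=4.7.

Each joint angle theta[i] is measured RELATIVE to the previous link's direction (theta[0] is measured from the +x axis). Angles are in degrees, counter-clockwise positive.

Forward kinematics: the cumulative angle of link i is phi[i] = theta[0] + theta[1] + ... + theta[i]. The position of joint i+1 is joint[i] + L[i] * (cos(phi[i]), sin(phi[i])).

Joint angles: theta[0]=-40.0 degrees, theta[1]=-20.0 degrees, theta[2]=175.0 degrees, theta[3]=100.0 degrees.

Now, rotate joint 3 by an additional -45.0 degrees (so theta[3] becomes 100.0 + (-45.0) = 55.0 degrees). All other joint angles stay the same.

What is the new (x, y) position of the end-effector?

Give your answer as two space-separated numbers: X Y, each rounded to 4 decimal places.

Answer: -2.0779 3.5680

Derivation:
joint[0] = (0.0000, 0.0000)  (base)
link 0: phi[0] = -40 = -40 deg
  cos(-40 deg) = 0.7660, sin(-40 deg) = -0.6428
  joint[1] = (0.0000, 0.0000) + 7.5 * (0.7660, -0.6428) = (0.0000 + 5.7453, 0.0000 + -4.8209) = (5.7453, -4.8209)
link 1: phi[1] = -40 + -20 = -60 deg
  cos(-60 deg) = 0.5000, sin(-60 deg) = -0.8660
  joint[2] = (5.7453, -4.8209) + 3.5 * (0.5000, -0.8660) = (5.7453 + 1.7500, -4.8209 + -3.0311) = (7.4953, -7.8520)
link 2: phi[2] = -40 + -20 + 175 = 115 deg
  cos(115 deg) = -0.4226, sin(115 deg) = 0.9063
  joint[3] = (7.4953, -7.8520) + 11.7 * (-0.4226, 0.9063) = (7.4953 + -4.9446, -7.8520 + 10.6038) = (2.5507, 2.7518)
link 3: phi[3] = -40 + -20 + 175 + 55 = 170 deg
  cos(170 deg) = -0.9848, sin(170 deg) = 0.1736
  joint[4] = (2.5507, 2.7518) + 4.7 * (-0.9848, 0.1736) = (2.5507 + -4.6286, 2.7518 + 0.8161) = (-2.0779, 3.5680)
End effector: (-2.0779, 3.5680)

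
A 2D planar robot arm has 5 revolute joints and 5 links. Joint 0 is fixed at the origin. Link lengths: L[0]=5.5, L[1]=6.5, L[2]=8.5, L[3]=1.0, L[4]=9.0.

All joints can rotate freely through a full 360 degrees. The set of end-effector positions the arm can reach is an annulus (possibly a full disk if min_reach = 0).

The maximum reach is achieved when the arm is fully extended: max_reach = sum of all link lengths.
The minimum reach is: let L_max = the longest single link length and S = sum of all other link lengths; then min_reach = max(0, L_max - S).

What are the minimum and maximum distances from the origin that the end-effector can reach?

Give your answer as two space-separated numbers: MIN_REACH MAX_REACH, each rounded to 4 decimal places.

Link lengths: [5.5, 6.5, 8.5, 1.0, 9.0]
max_reach = 5.5 + 6.5 + 8.5 + 1 + 9 = 30.5
L_max = max([5.5, 6.5, 8.5, 1.0, 9.0]) = 9
S (sum of others) = 30.5 - 9 = 21.5
min_reach = max(0, 9 - 21.5) = max(0, -12.5) = 0

Answer: 0.0000 30.5000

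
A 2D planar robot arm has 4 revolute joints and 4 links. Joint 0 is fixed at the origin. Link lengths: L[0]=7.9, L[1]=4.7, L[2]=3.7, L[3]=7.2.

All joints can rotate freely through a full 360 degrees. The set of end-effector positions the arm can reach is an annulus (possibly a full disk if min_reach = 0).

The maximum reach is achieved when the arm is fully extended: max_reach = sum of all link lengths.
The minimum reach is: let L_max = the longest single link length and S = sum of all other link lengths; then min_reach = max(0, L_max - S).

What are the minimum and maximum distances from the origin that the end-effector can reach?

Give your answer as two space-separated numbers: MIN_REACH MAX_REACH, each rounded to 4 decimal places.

Answer: 0.0000 23.5000

Derivation:
Link lengths: [7.9, 4.7, 3.7, 7.2]
max_reach = 7.9 + 4.7 + 3.7 + 7.2 = 23.5
L_max = max([7.9, 4.7, 3.7, 7.2]) = 7.9
S (sum of others) = 23.5 - 7.9 = 15.6
min_reach = max(0, 7.9 - 15.6) = max(0, -7.7) = 0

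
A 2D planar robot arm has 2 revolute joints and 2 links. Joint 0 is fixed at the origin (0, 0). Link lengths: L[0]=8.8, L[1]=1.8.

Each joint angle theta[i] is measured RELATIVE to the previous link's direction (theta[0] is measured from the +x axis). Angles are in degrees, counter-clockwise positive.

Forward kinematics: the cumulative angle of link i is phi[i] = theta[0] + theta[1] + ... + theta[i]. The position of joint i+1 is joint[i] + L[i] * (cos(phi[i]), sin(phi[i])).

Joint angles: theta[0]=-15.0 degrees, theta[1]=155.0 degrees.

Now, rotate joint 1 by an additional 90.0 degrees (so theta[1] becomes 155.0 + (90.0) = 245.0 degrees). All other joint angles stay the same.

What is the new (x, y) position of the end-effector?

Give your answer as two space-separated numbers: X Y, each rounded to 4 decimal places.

joint[0] = (0.0000, 0.0000)  (base)
link 0: phi[0] = -15 = -15 deg
  cos(-15 deg) = 0.9659, sin(-15 deg) = -0.2588
  joint[1] = (0.0000, 0.0000) + 8.8 * (0.9659, -0.2588) = (0.0000 + 8.5001, 0.0000 + -2.2776) = (8.5001, -2.2776)
link 1: phi[1] = -15 + 245 = 230 deg
  cos(230 deg) = -0.6428, sin(230 deg) = -0.7660
  joint[2] = (8.5001, -2.2776) + 1.8 * (-0.6428, -0.7660) = (8.5001 + -1.1570, -2.2776 + -1.3789) = (7.3431, -3.6565)
End effector: (7.3431, -3.6565)

Answer: 7.3431 -3.6565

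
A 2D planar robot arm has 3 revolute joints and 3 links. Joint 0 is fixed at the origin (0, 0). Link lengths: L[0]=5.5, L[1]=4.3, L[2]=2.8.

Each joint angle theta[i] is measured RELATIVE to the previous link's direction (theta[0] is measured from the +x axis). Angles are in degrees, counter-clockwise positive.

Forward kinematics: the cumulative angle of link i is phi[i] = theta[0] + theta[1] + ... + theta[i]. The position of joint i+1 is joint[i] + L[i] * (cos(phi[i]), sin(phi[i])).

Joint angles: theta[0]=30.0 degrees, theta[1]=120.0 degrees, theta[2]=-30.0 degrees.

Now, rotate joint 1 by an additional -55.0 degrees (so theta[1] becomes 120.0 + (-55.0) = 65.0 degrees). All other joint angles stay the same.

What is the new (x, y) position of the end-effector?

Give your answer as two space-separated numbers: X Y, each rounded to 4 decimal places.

joint[0] = (0.0000, 0.0000)  (base)
link 0: phi[0] = 30 = 30 deg
  cos(30 deg) = 0.8660, sin(30 deg) = 0.5000
  joint[1] = (0.0000, 0.0000) + 5.5 * (0.8660, 0.5000) = (0.0000 + 4.7631, 0.0000 + 2.7500) = (4.7631, 2.7500)
link 1: phi[1] = 30 + 65 = 95 deg
  cos(95 deg) = -0.0872, sin(95 deg) = 0.9962
  joint[2] = (4.7631, 2.7500) + 4.3 * (-0.0872, 0.9962) = (4.7631 + -0.3748, 2.7500 + 4.2836) = (4.3884, 7.0336)
link 2: phi[2] = 30 + 65 + -30 = 65 deg
  cos(65 deg) = 0.4226, sin(65 deg) = 0.9063
  joint[3] = (4.3884, 7.0336) + 2.8 * (0.4226, 0.9063) = (4.3884 + 1.1833, 7.0336 + 2.5377) = (5.5717, 9.5713)
End effector: (5.5717, 9.5713)

Answer: 5.5717 9.5713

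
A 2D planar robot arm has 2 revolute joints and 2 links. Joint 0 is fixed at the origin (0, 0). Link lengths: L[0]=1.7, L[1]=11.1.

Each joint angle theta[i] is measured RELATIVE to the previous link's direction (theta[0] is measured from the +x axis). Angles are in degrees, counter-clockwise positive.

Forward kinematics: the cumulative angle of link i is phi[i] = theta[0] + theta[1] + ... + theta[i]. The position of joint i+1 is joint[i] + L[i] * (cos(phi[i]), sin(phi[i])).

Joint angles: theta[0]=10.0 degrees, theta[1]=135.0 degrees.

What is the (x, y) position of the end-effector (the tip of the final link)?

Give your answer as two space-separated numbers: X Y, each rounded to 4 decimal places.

joint[0] = (0.0000, 0.0000)  (base)
link 0: phi[0] = 10 = 10 deg
  cos(10 deg) = 0.9848, sin(10 deg) = 0.1736
  joint[1] = (0.0000, 0.0000) + 1.7 * (0.9848, 0.1736) = (0.0000 + 1.6742, 0.0000 + 0.2952) = (1.6742, 0.2952)
link 1: phi[1] = 10 + 135 = 145 deg
  cos(145 deg) = -0.8192, sin(145 deg) = 0.5736
  joint[2] = (1.6742, 0.2952) + 11.1 * (-0.8192, 0.5736) = (1.6742 + -9.0926, 0.2952 + 6.3667) = (-7.4184, 6.6619)
End effector: (-7.4184, 6.6619)

Answer: -7.4184 6.6619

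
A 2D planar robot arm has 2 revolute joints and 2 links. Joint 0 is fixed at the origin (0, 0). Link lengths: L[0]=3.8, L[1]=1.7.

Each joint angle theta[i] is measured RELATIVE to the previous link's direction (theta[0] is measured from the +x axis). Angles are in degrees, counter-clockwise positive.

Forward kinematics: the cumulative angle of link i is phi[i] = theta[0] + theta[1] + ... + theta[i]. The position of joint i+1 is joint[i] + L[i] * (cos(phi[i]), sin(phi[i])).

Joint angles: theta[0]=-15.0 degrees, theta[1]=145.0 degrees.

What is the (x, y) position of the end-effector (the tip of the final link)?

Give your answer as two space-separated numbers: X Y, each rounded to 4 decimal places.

joint[0] = (0.0000, 0.0000)  (base)
link 0: phi[0] = -15 = -15 deg
  cos(-15 deg) = 0.9659, sin(-15 deg) = -0.2588
  joint[1] = (0.0000, 0.0000) + 3.8 * (0.9659, -0.2588) = (0.0000 + 3.6705, 0.0000 + -0.9835) = (3.6705, -0.9835)
link 1: phi[1] = -15 + 145 = 130 deg
  cos(130 deg) = -0.6428, sin(130 deg) = 0.7660
  joint[2] = (3.6705, -0.9835) + 1.7 * (-0.6428, 0.7660) = (3.6705 + -1.0927, -0.9835 + 1.3023) = (2.5778, 0.3188)
End effector: (2.5778, 0.3188)

Answer: 2.5778 0.3188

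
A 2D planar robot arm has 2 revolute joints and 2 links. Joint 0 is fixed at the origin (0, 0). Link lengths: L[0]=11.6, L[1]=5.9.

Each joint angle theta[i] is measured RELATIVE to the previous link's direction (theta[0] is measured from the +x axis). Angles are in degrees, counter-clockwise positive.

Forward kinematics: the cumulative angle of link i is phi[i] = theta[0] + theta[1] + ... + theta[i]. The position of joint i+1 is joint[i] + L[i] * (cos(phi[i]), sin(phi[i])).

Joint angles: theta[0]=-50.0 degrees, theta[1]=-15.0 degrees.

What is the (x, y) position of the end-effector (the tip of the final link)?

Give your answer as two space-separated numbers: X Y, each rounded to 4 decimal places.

Answer: 9.9498 -14.2333

Derivation:
joint[0] = (0.0000, 0.0000)  (base)
link 0: phi[0] = -50 = -50 deg
  cos(-50 deg) = 0.6428, sin(-50 deg) = -0.7660
  joint[1] = (0.0000, 0.0000) + 11.6 * (0.6428, -0.7660) = (0.0000 + 7.4563, 0.0000 + -8.8861) = (7.4563, -8.8861)
link 1: phi[1] = -50 + -15 = -65 deg
  cos(-65 deg) = 0.4226, sin(-65 deg) = -0.9063
  joint[2] = (7.4563, -8.8861) + 5.9 * (0.4226, -0.9063) = (7.4563 + 2.4934, -8.8861 + -5.3472) = (9.9498, -14.2333)
End effector: (9.9498, -14.2333)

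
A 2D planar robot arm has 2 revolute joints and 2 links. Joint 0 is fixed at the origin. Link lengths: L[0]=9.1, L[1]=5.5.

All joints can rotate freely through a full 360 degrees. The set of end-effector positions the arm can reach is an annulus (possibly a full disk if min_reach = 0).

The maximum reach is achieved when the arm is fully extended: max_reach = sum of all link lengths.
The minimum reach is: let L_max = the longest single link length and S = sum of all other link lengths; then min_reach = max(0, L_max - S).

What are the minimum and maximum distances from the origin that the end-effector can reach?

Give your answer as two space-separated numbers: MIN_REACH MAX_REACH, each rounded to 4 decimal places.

Link lengths: [9.1, 5.5]
max_reach = 9.1 + 5.5 = 14.6
L_max = max([9.1, 5.5]) = 9.1
S (sum of others) = 14.6 - 9.1 = 5.5
min_reach = max(0, 9.1 - 5.5) = max(0, 3.6) = 3.6

Answer: 3.6000 14.6000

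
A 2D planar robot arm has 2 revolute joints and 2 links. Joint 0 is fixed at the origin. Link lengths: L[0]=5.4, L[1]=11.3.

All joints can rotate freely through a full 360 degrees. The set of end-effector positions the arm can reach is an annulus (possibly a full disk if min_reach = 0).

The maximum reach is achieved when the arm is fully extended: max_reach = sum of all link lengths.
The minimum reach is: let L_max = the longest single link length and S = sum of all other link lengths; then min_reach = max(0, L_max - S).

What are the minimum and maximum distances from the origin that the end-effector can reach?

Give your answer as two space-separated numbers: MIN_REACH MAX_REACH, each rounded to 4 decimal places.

Link lengths: [5.4, 11.3]
max_reach = 5.4 + 11.3 = 16.7
L_max = max([5.4, 11.3]) = 11.3
S (sum of others) = 16.7 - 11.3 = 5.4
min_reach = max(0, 11.3 - 5.4) = max(0, 5.9) = 5.9

Answer: 5.9000 16.7000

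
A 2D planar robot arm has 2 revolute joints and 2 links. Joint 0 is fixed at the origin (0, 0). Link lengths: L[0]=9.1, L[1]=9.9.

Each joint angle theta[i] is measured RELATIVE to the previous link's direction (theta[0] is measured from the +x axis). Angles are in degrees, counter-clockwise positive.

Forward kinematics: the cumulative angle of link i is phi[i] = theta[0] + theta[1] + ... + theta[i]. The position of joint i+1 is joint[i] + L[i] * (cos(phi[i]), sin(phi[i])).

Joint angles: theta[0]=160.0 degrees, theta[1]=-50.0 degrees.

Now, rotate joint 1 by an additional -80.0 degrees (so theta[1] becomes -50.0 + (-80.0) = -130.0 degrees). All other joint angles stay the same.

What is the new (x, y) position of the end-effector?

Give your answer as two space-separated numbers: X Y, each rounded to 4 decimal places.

joint[0] = (0.0000, 0.0000)  (base)
link 0: phi[0] = 160 = 160 deg
  cos(160 deg) = -0.9397, sin(160 deg) = 0.3420
  joint[1] = (0.0000, 0.0000) + 9.1 * (-0.9397, 0.3420) = (0.0000 + -8.5512, 0.0000 + 3.1124) = (-8.5512, 3.1124)
link 1: phi[1] = 160 + -130 = 30 deg
  cos(30 deg) = 0.8660, sin(30 deg) = 0.5000
  joint[2] = (-8.5512, 3.1124) + 9.9 * (0.8660, 0.5000) = (-8.5512 + 8.5737, 3.1124 + 4.9500) = (0.0224, 8.0624)
End effector: (0.0224, 8.0624)

Answer: 0.0224 8.0624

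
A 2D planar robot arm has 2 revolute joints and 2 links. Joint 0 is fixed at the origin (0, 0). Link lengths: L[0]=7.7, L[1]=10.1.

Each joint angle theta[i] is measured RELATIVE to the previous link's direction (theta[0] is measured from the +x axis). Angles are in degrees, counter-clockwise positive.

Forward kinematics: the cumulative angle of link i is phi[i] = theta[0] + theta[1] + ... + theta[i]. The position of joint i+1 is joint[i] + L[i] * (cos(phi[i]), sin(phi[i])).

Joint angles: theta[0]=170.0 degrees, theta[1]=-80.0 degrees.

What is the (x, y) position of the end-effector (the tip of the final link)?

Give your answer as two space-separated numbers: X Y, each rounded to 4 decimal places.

Answer: -7.5830 11.4371

Derivation:
joint[0] = (0.0000, 0.0000)  (base)
link 0: phi[0] = 170 = 170 deg
  cos(170 deg) = -0.9848, sin(170 deg) = 0.1736
  joint[1] = (0.0000, 0.0000) + 7.7 * (-0.9848, 0.1736) = (0.0000 + -7.5830, 0.0000 + 1.3371) = (-7.5830, 1.3371)
link 1: phi[1] = 170 + -80 = 90 deg
  cos(90 deg) = 0.0000, sin(90 deg) = 1.0000
  joint[2] = (-7.5830, 1.3371) + 10.1 * (0.0000, 1.0000) = (-7.5830 + 0.0000, 1.3371 + 10.1000) = (-7.5830, 11.4371)
End effector: (-7.5830, 11.4371)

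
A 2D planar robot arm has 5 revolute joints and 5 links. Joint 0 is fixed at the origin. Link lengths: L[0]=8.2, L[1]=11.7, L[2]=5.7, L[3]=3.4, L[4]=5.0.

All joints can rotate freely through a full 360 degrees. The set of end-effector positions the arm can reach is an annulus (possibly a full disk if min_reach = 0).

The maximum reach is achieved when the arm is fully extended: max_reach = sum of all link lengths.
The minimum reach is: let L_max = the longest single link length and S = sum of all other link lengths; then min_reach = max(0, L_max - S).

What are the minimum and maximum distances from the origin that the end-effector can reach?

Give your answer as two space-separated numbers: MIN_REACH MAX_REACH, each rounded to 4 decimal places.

Answer: 0.0000 34.0000

Derivation:
Link lengths: [8.2, 11.7, 5.7, 3.4, 5.0]
max_reach = 8.2 + 11.7 + 5.7 + 3.4 + 5 = 34
L_max = max([8.2, 11.7, 5.7, 3.4, 5.0]) = 11.7
S (sum of others) = 34 - 11.7 = 22.3
min_reach = max(0, 11.7 - 22.3) = max(0, -10.6) = 0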